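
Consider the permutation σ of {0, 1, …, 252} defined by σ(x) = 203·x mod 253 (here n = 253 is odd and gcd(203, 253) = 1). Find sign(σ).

Trace 126: π^k(126) = [126, 25, 15, 9, 56, 236, 91] for k=0..6.
Decompose π into cycles: lengths [110, 110, 22, 5, 5, 1] (6 cycles, including the fixed point 0).
6 cycles on 253: each ℓ→(−1)^(ℓ−1), product (−1)^247 = -1.
Check: (203/253) = -1 by Zolotarev.

-1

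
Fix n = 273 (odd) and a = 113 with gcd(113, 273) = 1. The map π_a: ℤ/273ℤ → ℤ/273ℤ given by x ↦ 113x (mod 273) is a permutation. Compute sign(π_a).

Orbit of 22 under x↦113x: [22, 29, 1, 113, 211, 92]… (length divides ord_273(113)).
Decompose π into cycles: lengths [6, 6, 6, 6, 6, 6, 6, 6, 6, 6, 6, 6, 6, 6, 6, 6, 6, 6, 6, 6, 6, 6, 6, 6, 6, 6, 6, 6, 3, 3, 3, 3, 3, 3, 3, 3, 3, 3, 3, 3, 3, 3, 3, 3, 3, 3, 3, 3, 3, 3, 3, 3, 3, 3, 3, 3, 2, 2, 2, 2, 2, 2, 2, 1, 1, 1, 1, 1, 1, 1] (70 cycles, including the fixed point 0).
With 70 cycles on 273 points, sign = (−1)^{273−70} = -1.
(113|273)_J = -1 (Zolotarev's lemma cross-check).

-1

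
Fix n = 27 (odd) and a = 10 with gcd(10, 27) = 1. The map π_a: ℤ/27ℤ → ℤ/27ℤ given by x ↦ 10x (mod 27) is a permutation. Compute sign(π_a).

+1

Trace 19: π^k(19) = [19, 1, 10] for k=0..2.
Decompose π into cycles: lengths [3, 3, 3, 3, 3, 3, 1, 1, 1, 1, 1, 1, 1, 1, 1] (15 cycles, including the fixed point 0).
27 − 15 = 12 transpositions; sign(π) = (−1)^12 = +1.
Check: (10/27) = +1 by Zolotarev.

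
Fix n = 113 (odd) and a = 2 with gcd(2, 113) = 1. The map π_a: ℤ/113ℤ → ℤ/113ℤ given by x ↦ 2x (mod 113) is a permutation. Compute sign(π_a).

+1

Trace 49: π^k(49) = [49, 98, 83, 53, 106, 99, 85] for k=0..6.
π_2 has 5 disjoint cycles with lengths [28, 28, 28, 28, 1] on {0,…,112}.
113 − 5 = 108 transpositions; sign(π) = (−1)^108 = +1.
Check: (2/113) = +1 by Zolotarev.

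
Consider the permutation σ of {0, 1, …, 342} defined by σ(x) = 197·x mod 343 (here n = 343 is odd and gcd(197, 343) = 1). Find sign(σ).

Orbit of 197 under x↦197x: [197, 50, 246, 99, 295, 148, 1]… (length divides ord_343(197)).
π_197 has 91 disjoint cycles with lengths [7, 7, 7, 7, 7, 7, 7, 7, 7, 7, 7, 7, 7, 7, 7, 7, 7, 7, 7, 7, 7, 7, 7, 7, 7, 7, 7, 7, 7, 7, 7, 7, 7, 7, 7, 7, 7, 7, 7, 7, 7, 7, 1, 1, 1, 1, 1, 1, 1, 1, 1, 1, 1, 1, 1, 1, 1, 1, 1, 1, 1, 1, 1, 1, 1, 1, 1, 1, 1, 1, 1, 1, 1, 1, 1, 1, 1, 1, 1, 1, 1, 1, 1, 1, 1, 1, 1, 1, 1, 1, 1] on {0,…,342}.
With 91 cycles on 343 points, sign = (−1)^{343−91} = +1.
The Jacobi symbol (197|343) = +1 (Zolotarev) agrees.

+1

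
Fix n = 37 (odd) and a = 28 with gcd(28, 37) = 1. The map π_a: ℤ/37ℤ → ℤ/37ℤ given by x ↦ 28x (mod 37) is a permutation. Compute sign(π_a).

+1

Start at x=4: 4 → 1 → 28 → 7 → 11 → 12 → 3 → … (one orbit).
The orbit structure of x ↦ 28x mod 37: 3 orbits of sizes [18, 18, 1].
With 3 cycles on 37 points, sign = (−1)^{37−3} = +1.
Via Zolotarev, sign(π_{28}) = (28|37) = +1.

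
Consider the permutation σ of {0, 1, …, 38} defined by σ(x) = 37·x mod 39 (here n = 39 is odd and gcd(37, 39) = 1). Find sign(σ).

-1

Start at x=25: 25 → 28 → 22 → 34 → 10 → 19 → 1 → … (one orbit).
Cycle lengths of π_37 on ℤ/39ℤ: [12, 12, 12, 1, 1, 1]; 6 cycles in total.
With 6 cycles on 39 points, sign = (−1)^{39−6} = -1.
Zolotarev: (37|39) = -1, matching the cycle-count sign.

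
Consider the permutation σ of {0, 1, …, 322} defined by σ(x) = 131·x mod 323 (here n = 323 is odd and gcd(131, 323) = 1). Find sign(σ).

-1

Trace 42: π^k(42) = [42, 11, 149, 139, 121, 24, 237] for k=0..6.
Cycle lengths of π_131 on ℤ/323ℤ: [144, 144, 16, 9, 9, 1]; 6 cycles in total.
6 cycles on 323: each ℓ→(−1)^(ℓ−1), product (−1)^317 = -1.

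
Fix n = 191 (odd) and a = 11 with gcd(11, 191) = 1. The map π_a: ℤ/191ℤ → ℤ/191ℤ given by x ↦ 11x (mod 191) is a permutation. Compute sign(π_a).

-1

Orbit of 180 under x↦11x: [180, 70, 6, 66, 153, 155, 177]… (length divides ord_191(11)).
Cycle lengths of π_11 on ℤ/191ℤ: [38, 38, 38, 38, 38, 1]; 6 cycles in total.
With 6 cycles on 191 points, sign = (−1)^{191−6} = -1.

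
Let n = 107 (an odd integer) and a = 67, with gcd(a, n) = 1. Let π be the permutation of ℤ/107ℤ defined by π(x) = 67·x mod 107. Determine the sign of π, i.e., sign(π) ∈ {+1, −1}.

-1

Start at x=78: 78 → 90 → 38 → 85 → 24 → 3 → 94 → … (one orbit).
The orbit structure of x ↦ 67x mod 107: 2 orbits of sizes [106, 1].
With 2 cycles on 107 points, sign = (−1)^{107−2} = -1.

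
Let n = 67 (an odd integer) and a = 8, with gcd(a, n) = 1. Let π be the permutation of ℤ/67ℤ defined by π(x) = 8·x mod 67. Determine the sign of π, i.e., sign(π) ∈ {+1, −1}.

-1

Orbit of 45 under x↦8x: [45, 25, 66, 59, 3, 24, 58]… (length divides ord_67(8)).
Cycle type of π: 22×3 + 1; total 4 cycles.
sign(π) = (−1)^{n − #cycles} = (−1)^{67−4} = (−1)^63 = -1.
Check: (8/67) = -1 by Zolotarev.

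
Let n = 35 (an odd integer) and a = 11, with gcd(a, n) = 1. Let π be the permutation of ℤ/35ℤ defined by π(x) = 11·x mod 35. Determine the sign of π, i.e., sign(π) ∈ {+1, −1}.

Start at x=1: 1 → 11 → 16 → 1 (one orbit).
π_11 has 15 disjoint cycles with lengths [3, 3, 3, 3, 3, 3, 3, 3, 3, 3, 1, 1, 1, 1, 1] on {0,…,34}.
With 15 cycles on 35 points, sign = (−1)^{35−15} = +1.
Zolotarev: (11|35) = +1, matching the cycle-count sign.

+1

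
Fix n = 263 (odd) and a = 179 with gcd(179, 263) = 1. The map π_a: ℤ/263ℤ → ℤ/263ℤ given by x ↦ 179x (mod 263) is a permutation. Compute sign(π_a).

Orbit of 48 under x↦179x: [48, 176, 207, 233, 153, 35, 216]… (length divides ord_263(179)).
Cycle lengths of π_179 on ℤ/263ℤ: [131, 131, 1]; 3 cycles in total.
263 − 3 = 260 transpositions; sign(π) = (−1)^260 = +1.
Zolotarev: (179|263) = +1, matching the cycle-count sign.

+1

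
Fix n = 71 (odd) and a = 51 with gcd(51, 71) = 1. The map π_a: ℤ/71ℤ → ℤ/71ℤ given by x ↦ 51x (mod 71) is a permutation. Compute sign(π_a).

Start at x=51: 51 → 45 → 23 → 37 → 41 → 32 → 70 → … (one orbit).
Decompose π into cycles: lengths [14, 14, 14, 14, 14, 1] (6 cycles, including the fixed point 0).
71 − 6 = 65 transpositions; sign(π) = (−1)^65 = -1.
Zolotarev: (51|71) = -1, matching the cycle-count sign.

-1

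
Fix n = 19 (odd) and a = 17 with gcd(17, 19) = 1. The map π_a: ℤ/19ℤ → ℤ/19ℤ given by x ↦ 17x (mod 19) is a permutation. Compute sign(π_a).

+1

Trace 4: π^k(4) = [4, 11, 16, 6, 7, 5, 9] for k=0..6.
Cycle type of π: 9×2 + 1; total 3 cycles.
sign(π) = (−1)^{n − #cycles} = (−1)^{19−3} = (−1)^16 = +1.
Check: (17/19) = +1 by Zolotarev.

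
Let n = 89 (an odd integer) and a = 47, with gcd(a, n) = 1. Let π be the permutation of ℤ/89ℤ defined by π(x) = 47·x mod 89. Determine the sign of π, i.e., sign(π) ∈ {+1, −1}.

Trace 67: π^k(67) = [67, 34, 85, 79, 64, 71, 44] for k=0..6.
π_47 has 3 disjoint cycles with lengths [44, 44, 1] on {0,…,88}.
sign(π) = (−1)^{n − #cycles} = (−1)^{89−3} = (−1)^86 = +1.
The Jacobi symbol (47|89) = +1 (Zolotarev) agrees.

+1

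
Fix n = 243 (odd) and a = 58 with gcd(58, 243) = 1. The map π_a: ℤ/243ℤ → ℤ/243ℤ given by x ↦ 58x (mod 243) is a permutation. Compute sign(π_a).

Orbit of 94 under x↦58x: [94, 106, 73, 103, 142, 217, 193]… (length divides ord_243(58)).
Cycle type of π: 81×2 + 27×2 + 9×2 + 3×2 + 1×3; total 11 cycles.
n − c = 243 − 11 = 232; sign = (−1)^232 = +1.
The Jacobi symbol (58|243) = +1 (Zolotarev) agrees.

+1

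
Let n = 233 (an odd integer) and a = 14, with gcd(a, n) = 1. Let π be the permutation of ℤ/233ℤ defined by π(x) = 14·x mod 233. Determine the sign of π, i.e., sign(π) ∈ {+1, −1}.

+1

Start at x=63: 63 → 183 → 232 → 219 → 37 → 52 → 29 → … (one orbit).
3 cycles of lengths [116, 116, 1].
233 − 3 = 230 transpositions; sign(π) = (−1)^230 = +1.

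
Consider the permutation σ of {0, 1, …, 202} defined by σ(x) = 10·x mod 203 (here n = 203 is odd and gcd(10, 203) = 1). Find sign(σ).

+1

Start at x=170: 170 → 76 → 151 → 89 → 78 → 171 → 86 → … (one orbit).
Cycle type of π: 84×2 + 28 + 6 + 1; total 5 cycles.
With 5 cycles on 203 points, sign = (−1)^{203−5} = +1.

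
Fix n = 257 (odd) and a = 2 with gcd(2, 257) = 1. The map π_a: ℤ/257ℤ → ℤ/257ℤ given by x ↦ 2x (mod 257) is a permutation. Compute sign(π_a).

+1

Trace 241: π^k(241) = [241, 225, 193, 129, 1, 2, 4] for k=0..6.
Decompose π into cycles: lengths [16, 16, 16, 16, 16, 16, 16, 16, 16, 16, 16, 16, 16, 16, 16, 16, 1] (17 cycles, including the fixed point 0).
sign(π) = (−1)^{n − #cycles} = (−1)^{257−17} = (−1)^240 = +1.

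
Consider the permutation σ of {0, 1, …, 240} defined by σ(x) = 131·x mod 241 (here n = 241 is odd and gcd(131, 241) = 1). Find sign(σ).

-1

Start at x=89: 89 → 91 → 112 → 212 → 57 → 237 → 199 → … (one orbit).
π_131 has 2 disjoint cycles with lengths [240, 1] on {0,…,240}.
2 cycles on 241: each ℓ→(−1)^(ℓ−1), product (−1)^239 = -1.
Check: (131/241) = -1 by Zolotarev.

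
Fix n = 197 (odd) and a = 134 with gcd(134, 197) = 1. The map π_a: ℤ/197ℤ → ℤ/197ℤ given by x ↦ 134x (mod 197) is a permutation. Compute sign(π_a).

Trace 16: π^k(16) = [16, 174, 70, 121, 60, 160, 164] for k=0..6.
3 cycles of lengths [98, 98, 1].
With 3 cycles on 197 points, sign = (−1)^{197−3} = +1.
(134|197)_J = +1 (Zolotarev's lemma cross-check).

+1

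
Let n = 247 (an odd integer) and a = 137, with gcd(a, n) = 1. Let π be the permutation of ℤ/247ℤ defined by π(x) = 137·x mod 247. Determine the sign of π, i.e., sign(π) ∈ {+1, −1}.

-1

Start at x=61: 61 → 206 → 64 → 123 → 55 → 125 → 82 → … (one orbit).
Cycle lengths of π_137 on ℤ/247ℤ: [36, 36, 36, 36, 36, 36, 12, 9, 9, 1]; 10 cycles in total.
n − c = 247 − 10 = 237; sign = (−1)^237 = -1.
Check: (137/247) = -1 by Zolotarev.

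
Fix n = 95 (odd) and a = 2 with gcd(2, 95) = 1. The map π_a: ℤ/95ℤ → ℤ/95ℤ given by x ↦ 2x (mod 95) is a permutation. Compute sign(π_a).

+1

Start at x=66: 66 → 37 → 74 → 53 → 11 → 22 → 44 → … (one orbit).
Cycle type of π: 36×2 + 18 + 4 + 1; total 5 cycles.
n − c = 95 − 5 = 90; sign = (−1)^90 = +1.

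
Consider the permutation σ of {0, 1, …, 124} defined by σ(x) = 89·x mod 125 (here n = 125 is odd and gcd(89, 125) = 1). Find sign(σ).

+1

Orbit of 71 under x↦89x: [71, 69, 16, 49, 111, 4, 106]… (length divides ord_125(89)).
Cycle type of π: 50×2 + 10×2 + 2×2 + 1; total 7 cycles.
125 − 7 = 118 transpositions; sign(π) = (−1)^118 = +1.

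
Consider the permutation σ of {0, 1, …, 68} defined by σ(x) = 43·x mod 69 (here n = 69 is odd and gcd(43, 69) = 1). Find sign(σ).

Start at x=7: 7 → 25 → 40 → 64 → 61 → 1 → 43 → … (one orbit).
The orbit structure of x ↦ 43x mod 69: 6 orbits of sizes [22, 22, 22, 1, 1, 1].
Σ(ℓ_i−1) = 69−6 = 63; sign = (−1)^63 = -1.
Zolotarev: (43|69) = -1, matching the cycle-count sign.

-1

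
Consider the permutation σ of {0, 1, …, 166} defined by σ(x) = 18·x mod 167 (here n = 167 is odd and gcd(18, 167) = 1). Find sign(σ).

Trace 31: π^k(31) = [31, 57, 24, 98, 94, 22, 62] for k=0..6.
π_18 has 3 disjoint cycles with lengths [83, 83, 1] on {0,…,166}.
3 cycles on 167: each ℓ→(−1)^(ℓ−1), product (−1)^164 = +1.
Zolotarev: (18|167) = +1, matching the cycle-count sign.

+1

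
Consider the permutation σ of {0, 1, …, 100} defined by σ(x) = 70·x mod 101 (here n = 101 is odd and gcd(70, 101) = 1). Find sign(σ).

Trace 65: π^k(65) = [65, 5, 47, 58, 20, 87, 30] for k=0..6.
The orbit structure of x ↦ 70x mod 101: 3 orbits of sizes [50, 50, 1].
sign(π) = (−1)^{n − #cycles} = (−1)^{101−3} = (−1)^98 = +1.
Zolotarev: (70|101) = +1, matching the cycle-count sign.

+1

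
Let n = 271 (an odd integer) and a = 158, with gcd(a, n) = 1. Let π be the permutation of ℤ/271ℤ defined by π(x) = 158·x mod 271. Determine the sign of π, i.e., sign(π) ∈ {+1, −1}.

+1

Start at x=169: 169 → 144 → 259 → 1 → 158 → 32 → 178 → … (one orbit).
Cycle lengths of π_158 on ℤ/271ℤ: [27, 27, 27, 27, 27, 27, 27, 27, 27, 27, 1]; 11 cycles in total.
Σ(ℓ_i−1) = 271−11 = 260; sign = (−1)^260 = +1.
Check: (158/271) = +1 by Zolotarev.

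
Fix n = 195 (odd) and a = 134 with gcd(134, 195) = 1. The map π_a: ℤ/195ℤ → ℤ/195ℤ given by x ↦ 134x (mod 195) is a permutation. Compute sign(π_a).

Trace 134: π^k(134) = [134, 16, 194, 61, 179, 1] for k=0..5.
Cycle lengths of π_134 on ℤ/195ℤ: [6, 6, 6, 6, 6, 6, 6, 6, 6, 6, 6, 6, 6, 6, 6, 6, 6, 6, 6, 6, 6, 6, 6, 6, 6, 6, 6, 6, 6, 6, 2, 2, 2, 2, 2, 2, 2, 1]; 38 cycles in total.
195 − 38 = 157 transpositions; sign(π) = (−1)^157 = -1.

-1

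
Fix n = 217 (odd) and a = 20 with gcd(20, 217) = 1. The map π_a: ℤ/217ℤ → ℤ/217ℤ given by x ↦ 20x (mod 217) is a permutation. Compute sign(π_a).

-1

Orbit of 204 under x↦20x: [204, 174, 8, 160, 162, 202, 134]… (length divides ord_217(20)).
Decompose π into cycles: lengths [30, 30, 30, 30, 30, 30, 15, 15, 2, 2, 2, 1] (12 cycles, including the fixed point 0).
Σ(ℓ_i−1) = 217−12 = 205; sign = (−1)^205 = -1.
The Jacobi symbol (20|217) = -1 (Zolotarev) agrees.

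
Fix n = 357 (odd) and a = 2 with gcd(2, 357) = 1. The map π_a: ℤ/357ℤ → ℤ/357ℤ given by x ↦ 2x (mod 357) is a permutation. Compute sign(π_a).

Orbit of 67 under x↦2x: [67, 134, 268, 179, 1, 2, 4]… (length divides ord_357(2)).
π_2 has 24 disjoint cycles with lengths [24, 24, 24, 24, 24, 24, 24, 24, 24, 24, 24, 24, 8, 8, 8, 8, 8, 8, 6, 6, 3, 3, 2, 1] on {0,…,356}.
n − c = 357 − 24 = 333; sign = (−1)^333 = -1.
The Jacobi symbol (2|357) = -1 (Zolotarev) agrees.

-1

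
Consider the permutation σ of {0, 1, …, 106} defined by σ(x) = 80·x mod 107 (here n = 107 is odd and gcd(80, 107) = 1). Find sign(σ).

-1

Start at x=99: 99 → 2 → 53 → 67 → 10 → 51 → 14 → … (one orbit).
π_80 has 2 disjoint cycles with lengths [106, 1] on {0,…,106}.
Σ(ℓ_i−1) = 107−2 = 105; sign = (−1)^105 = -1.
The Jacobi symbol (80|107) = -1 (Zolotarev) agrees.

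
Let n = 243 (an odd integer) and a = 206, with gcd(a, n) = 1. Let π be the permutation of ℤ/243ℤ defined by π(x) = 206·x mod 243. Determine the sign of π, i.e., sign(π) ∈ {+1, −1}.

-1

Trace 152: π^k(152) = [152, 208, 80, 199, 170, 28, 179] for k=0..6.
The orbit structure of x ↦ 206x mod 243: 14 orbits of sizes [54, 54, 54, 18, 18, 18, 6, 6, 6, 2, 2, 2, 2, 1].
With 14 cycles on 243 points, sign = (−1)^{243−14} = -1.
(206|243)_J = -1 (Zolotarev's lemma cross-check).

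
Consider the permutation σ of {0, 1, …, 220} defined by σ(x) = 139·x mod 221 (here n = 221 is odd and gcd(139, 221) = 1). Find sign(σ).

-1

Trace 16: π^k(16) = [16, 14, 178, 211, 157, 165, 172] for k=0..6.
10 cycles of lengths [48, 48, 48, 48, 16, 3, 3, 3, 3, 1].
221 − 10 = 211 transpositions; sign(π) = (−1)^211 = -1.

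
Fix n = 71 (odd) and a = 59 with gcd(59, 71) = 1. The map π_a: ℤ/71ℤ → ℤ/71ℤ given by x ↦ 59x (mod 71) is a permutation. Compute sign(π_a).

Trace 47: π^k(47) = [47, 4, 23, 8, 46, 16, 21] for k=0..6.
2 cycles of lengths [70, 1].
With 2 cycles on 71 points, sign = (−1)^{71−2} = -1.
The Jacobi symbol (59|71) = -1 (Zolotarev) agrees.

-1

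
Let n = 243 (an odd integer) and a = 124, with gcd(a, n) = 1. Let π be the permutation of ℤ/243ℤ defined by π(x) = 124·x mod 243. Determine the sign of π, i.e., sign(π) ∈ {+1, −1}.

+1

Orbit of 40 under x↦124x: [40, 100, 7, 139, 226, 79, 76]… (length divides ord_243(124)).
11 cycles of lengths [81, 81, 27, 27, 9, 9, 3, 3, 1, 1, 1].
Σ(ℓ_i−1) = 243−11 = 232; sign = (−1)^232 = +1.
Check: (124/243) = +1 by Zolotarev.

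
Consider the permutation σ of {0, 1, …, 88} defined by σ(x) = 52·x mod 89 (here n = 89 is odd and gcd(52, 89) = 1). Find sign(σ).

-1

Trace 12: π^k(12) = [12, 1, 52, 34, 77, 88, 37] for k=0..6.
Decompose π into cycles: lengths [8, 8, 8, 8, 8, 8, 8, 8, 8, 8, 8, 1] (12 cycles, including the fixed point 0).
89 − 12 = 77 transpositions; sign(π) = (−1)^77 = -1.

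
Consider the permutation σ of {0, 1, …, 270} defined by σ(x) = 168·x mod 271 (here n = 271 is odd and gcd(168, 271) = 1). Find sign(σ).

-1

Orbit of 52 under x↦168x: [52, 64, 183, 121, 3, 233, 120]… (length divides ord_271(168)).
Cycle type of π: 270 + 1; total 2 cycles.
sign(π) = (−1)^{n − #cycles} = (−1)^{271−2} = (−1)^269 = -1.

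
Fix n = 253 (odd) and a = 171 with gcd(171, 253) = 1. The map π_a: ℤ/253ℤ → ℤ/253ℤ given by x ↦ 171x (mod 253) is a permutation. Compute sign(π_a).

Trace 129: π^k(129) = [129, 48, 112, 177, 160, 36, 84] for k=0..6.
5 cycles of lengths [110, 110, 22, 10, 1].
With 5 cycles on 253 points, sign = (−1)^{253−5} = +1.
Check: (171/253) = +1 by Zolotarev.

+1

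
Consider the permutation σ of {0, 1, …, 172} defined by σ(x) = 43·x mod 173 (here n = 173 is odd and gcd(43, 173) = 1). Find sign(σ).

Trace 84: π^k(84) = [84, 152, 135, 96, 149, 6, 85] for k=0..6.
The orbit structure of x ↦ 43x mod 173: 5 orbits of sizes [43, 43, 43, 43, 1].
Σ(ℓ_i−1) = 173−5 = 168; sign = (−1)^168 = +1.
Zolotarev: (43|173) = +1, matching the cycle-count sign.

+1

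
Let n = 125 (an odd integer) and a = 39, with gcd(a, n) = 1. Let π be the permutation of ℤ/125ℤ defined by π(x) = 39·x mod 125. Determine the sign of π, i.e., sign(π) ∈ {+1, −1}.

+1

Orbit of 71 under x↦39x: [71, 19, 116, 24, 61, 4, 31]… (length divides ord_125(39)).
π_39 has 7 disjoint cycles with lengths [50, 50, 10, 10, 2, 2, 1] on {0,…,124}.
125 − 7 = 118 transpositions; sign(π) = (−1)^118 = +1.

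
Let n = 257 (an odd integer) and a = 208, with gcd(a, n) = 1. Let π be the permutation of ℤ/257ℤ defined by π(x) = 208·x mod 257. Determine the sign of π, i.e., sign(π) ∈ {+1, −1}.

Start at x=58: 58 → 242 → 221 → 222 → 173 → 4 → 61 → … (one orbit).
π_208 has 3 disjoint cycles with lengths [128, 128, 1] on {0,…,256}.
257 − 3 = 254 transpositions; sign(π) = (−1)^254 = +1.
Zolotarev: (208|257) = +1, matching the cycle-count sign.

+1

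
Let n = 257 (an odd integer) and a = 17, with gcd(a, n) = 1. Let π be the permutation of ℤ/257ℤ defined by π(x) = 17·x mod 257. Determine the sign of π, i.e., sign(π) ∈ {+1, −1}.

Start at x=189: 189 → 129 → 137 → 16 → 15 → 255 → 223 → … (one orbit).
Cycle type of π: 32×8 + 1; total 9 cycles.
257 − 9 = 248 transpositions; sign(π) = (−1)^248 = +1.
(17|257)_J = +1 (Zolotarev's lemma cross-check).

+1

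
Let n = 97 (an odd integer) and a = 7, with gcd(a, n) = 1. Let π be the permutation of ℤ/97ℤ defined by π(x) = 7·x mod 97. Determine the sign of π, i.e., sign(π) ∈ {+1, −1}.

-1

Trace 56: π^k(56) = [56, 4, 28, 2, 14, 1, 7] for k=0..6.
2 cycles of lengths [96, 1].
97 − 2 = 95 transpositions; sign(π) = (−1)^95 = -1.
(7|97)_J = -1 (Zolotarev's lemma cross-check).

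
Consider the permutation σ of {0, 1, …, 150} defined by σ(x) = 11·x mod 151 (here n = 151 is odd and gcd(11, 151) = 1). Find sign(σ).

+1

Start at x=31: 31 → 39 → 127 → 38 → 116 → 68 → 144 → … (one orbit).
The orbit structure of x ↦ 11x mod 151: 3 orbits of sizes [75, 75, 1].
Σ(ℓ_i−1) = 151−3 = 148; sign = (−1)^148 = +1.
Zolotarev: (11|151) = +1, matching the cycle-count sign.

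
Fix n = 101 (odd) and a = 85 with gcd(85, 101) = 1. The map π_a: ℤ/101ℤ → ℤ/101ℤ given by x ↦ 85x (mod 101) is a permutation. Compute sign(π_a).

+1

Start at x=68: 68 → 23 → 36 → 30 → 25 → 4 → 37 → … (one orbit).
Decompose π into cycles: lengths [50, 50, 1] (3 cycles, including the fixed point 0).
3 cycles on 101: each ℓ→(−1)^(ℓ−1), product (−1)^98 = +1.
The Jacobi symbol (85|101) = +1 (Zolotarev) agrees.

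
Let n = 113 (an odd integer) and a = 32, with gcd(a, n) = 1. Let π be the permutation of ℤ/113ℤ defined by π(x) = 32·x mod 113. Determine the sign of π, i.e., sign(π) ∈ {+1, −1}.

+1

Trace 60: π^k(60) = [60, 112, 81, 106, 2, 64, 14] for k=0..6.
π_32 has 5 disjoint cycles with lengths [28, 28, 28, 28, 1] on {0,…,112}.
n − c = 113 − 5 = 108; sign = (−1)^108 = +1.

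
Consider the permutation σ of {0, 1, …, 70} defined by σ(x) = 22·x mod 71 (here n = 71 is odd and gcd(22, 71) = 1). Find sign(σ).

Trace 23: π^k(23) = [23, 9, 56, 25, 53, 30, 21] for k=0..6.
Cycle type of π: 70 + 1; total 2 cycles.
Σ(ℓ_i−1) = 71−2 = 69; sign = (−1)^69 = -1.
Zolotarev: (22|71) = -1, matching the cycle-count sign.

-1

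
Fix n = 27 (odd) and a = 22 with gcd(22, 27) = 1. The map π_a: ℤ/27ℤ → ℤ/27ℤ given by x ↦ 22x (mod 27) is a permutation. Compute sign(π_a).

Orbit of 22 under x↦22x: [22, 25, 10, 4, 7, 19, 13]… (length divides ord_27(22)).
Cycle type of π: 9×2 + 3×2 + 1×3; total 7 cycles.
27 − 7 = 20 transpositions; sign(π) = (−1)^20 = +1.
The Jacobi symbol (22|27) = +1 (Zolotarev) agrees.

+1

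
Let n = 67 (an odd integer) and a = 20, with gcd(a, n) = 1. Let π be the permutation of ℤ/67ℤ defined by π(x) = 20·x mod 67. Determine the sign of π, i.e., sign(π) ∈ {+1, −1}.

-1

Start at x=23: 23 → 58 → 21 → 18 → 25 → 31 → 17 → … (one orbit).
Cycle lengths of π_20 on ℤ/67ℤ: [66, 1]; 2 cycles in total.
Σ(ℓ_i−1) = 67−2 = 65; sign = (−1)^65 = -1.
Check: (20/67) = -1 by Zolotarev.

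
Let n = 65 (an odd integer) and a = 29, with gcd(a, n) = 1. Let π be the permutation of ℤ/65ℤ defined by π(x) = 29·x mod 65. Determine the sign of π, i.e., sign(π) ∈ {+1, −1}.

Trace 29: π^k(29) = [29, 61, 14, 16, 9, 1] for k=0..5.
Decompose π into cycles: lengths [6, 6, 6, 6, 6, 6, 6, 6, 3, 3, 3, 3, 2, 2, 1] (15 cycles, including the fixed point 0).
n − c = 65 − 15 = 50; sign = (−1)^50 = +1.

+1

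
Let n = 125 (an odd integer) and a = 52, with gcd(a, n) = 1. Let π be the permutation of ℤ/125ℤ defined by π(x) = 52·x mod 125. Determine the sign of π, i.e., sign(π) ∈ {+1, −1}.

-1

Orbit of 84 under x↦52x: [84, 118, 11, 72, 119, 63, 26]… (length divides ord_125(52)).
π_52 has 4 disjoint cycles with lengths [100, 20, 4, 1] on {0,…,124}.
With 4 cycles on 125 points, sign = (−1)^{125−4} = -1.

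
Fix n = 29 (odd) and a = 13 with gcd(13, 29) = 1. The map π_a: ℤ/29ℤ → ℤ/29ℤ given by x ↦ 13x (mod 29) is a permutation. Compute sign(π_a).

+1

Trace 9: π^k(9) = [9, 1, 13, 24, 22, 25, 6] for k=0..6.
Decompose π into cycles: lengths [14, 14, 1] (3 cycles, including the fixed point 0).
Σ(ℓ_i−1) = 29−3 = 26; sign = (−1)^26 = +1.
Check: (13/29) = +1 by Zolotarev.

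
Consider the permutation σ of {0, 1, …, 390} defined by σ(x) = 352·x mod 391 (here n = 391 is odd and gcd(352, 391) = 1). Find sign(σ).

+1

Trace 79: π^k(79) = [79, 47, 122, 325, 228, 101, 362] for k=0..6.
Cycle type of π: 176×2 + 22 + 16 + 1; total 5 cycles.
5 cycles on 391: each ℓ→(−1)^(ℓ−1), product (−1)^386 = +1.
Check: (352/391) = +1 by Zolotarev.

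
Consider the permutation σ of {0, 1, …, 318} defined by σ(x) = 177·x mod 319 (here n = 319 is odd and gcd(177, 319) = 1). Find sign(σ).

-1

Start at x=221: 221 → 199 → 133 → 254 → 298 → 111 → 188 → … (one orbit).
Decompose π into cycles: lengths [28, 28, 28, 28, 28, 28, 28, 28, 28, 28, 28, 1, 1, 1, 1, 1, 1, 1, 1, 1, 1, 1] (22 cycles, including the fixed point 0).
sign(π) = (−1)^{n − #cycles} = (−1)^{319−22} = (−1)^297 = -1.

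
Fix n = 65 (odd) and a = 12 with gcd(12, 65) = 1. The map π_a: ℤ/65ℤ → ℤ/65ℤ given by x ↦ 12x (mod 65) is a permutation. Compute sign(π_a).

Start at x=14: 14 → 38 → 1 → 12 → 14 (one orbit).
20 cycles of lengths [4, 4, 4, 4, 4, 4, 4, 4, 4, 4, 4, 4, 4, 2, 2, 2, 2, 2, 2, 1].
With 20 cycles on 65 points, sign = (−1)^{65−20} = -1.

-1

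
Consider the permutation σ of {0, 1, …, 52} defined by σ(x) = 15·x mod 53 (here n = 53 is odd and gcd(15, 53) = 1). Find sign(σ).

Trace 16: π^k(16) = [16, 28, 49, 46, 1, 15, 13] for k=0..6.
5 cycles of lengths [13, 13, 13, 13, 1].
5 cycles on 53: each ℓ→(−1)^(ℓ−1), product (−1)^48 = +1.

+1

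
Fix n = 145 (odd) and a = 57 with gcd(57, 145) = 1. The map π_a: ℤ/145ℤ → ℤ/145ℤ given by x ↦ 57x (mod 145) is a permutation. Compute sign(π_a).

-1

Orbit of 57 under x↦57x: [57, 59, 28, 1]… (length divides ord_145(57)).
The orbit structure of x ↦ 57x mod 145: 44 orbits of sizes [4, 4, 4, 4, 4, 4, 4, 4, 4, 4, 4, 4, 4, 4, 4, 4, 4, 4, 4, 4, 4, 4, 4, 4, 4, 4, 4, 4, 4, 2, 2, 2, 2, 2, 2, 2, 2, 2, 2, 2, 2, 2, 2, 1].
With 44 cycles on 145 points, sign = (−1)^{145−44} = -1.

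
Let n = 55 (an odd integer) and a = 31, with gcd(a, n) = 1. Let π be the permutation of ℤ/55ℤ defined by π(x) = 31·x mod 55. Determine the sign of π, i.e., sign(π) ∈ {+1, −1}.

+1

Trace 16: π^k(16) = [16, 1, 31, 26, 36] for k=0..4.
Decompose π into cycles: lengths [5, 5, 5, 5, 5, 5, 5, 5, 5, 5, 1, 1, 1, 1, 1] (15 cycles, including the fixed point 0).
n − c = 55 − 15 = 40; sign = (−1)^40 = +1.
The Jacobi symbol (31|55) = +1 (Zolotarev) agrees.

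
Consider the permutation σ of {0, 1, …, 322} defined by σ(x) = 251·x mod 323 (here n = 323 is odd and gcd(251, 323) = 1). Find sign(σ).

Orbit of 123 under x↦251x: [123, 188, 30, 101, 157, 1, 251]… (length divides ord_323(251)).
π_251 has 15 disjoint cycles with lengths [36, 36, 36, 36, 36, 36, 36, 36, 9, 9, 4, 4, 4, 4, 1] on {0,…,322}.
Σ(ℓ_i−1) = 323−15 = 308; sign = (−1)^308 = +1.
The Jacobi symbol (251|323) = +1 (Zolotarev) agrees.

+1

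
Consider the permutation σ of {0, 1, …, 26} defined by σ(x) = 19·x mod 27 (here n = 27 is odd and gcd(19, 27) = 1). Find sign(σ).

+1

Orbit of 1 under x↦19x: [1, 19, 10]… (length divides ord_27(19)).
15 cycles of lengths [3, 3, 3, 3, 3, 3, 1, 1, 1, 1, 1, 1, 1, 1, 1].
With 15 cycles on 27 points, sign = (−1)^{27−15} = +1.
Check: (19/27) = +1 by Zolotarev.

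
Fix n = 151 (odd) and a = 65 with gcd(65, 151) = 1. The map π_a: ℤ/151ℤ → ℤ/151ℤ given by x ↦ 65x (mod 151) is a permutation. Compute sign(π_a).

-1

Trace 78: π^k(78) = [78, 87, 68, 41, 98, 28, 8] for k=0..6.
Decompose π into cycles: lengths [50, 50, 50, 1] (4 cycles, including the fixed point 0).
With 4 cycles on 151 points, sign = (−1)^{151−4} = -1.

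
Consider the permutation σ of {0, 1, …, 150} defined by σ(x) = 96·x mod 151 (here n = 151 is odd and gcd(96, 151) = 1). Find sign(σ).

-1

Orbit of 119 under x↦96x: [119, 99, 142, 42, 106, 59, 77]… (length divides ord_151(96)).
Decompose π into cycles: lengths [150, 1] (2 cycles, including the fixed point 0).
With 2 cycles on 151 points, sign = (−1)^{151−2} = -1.
(96|151)_J = -1 (Zolotarev's lemma cross-check).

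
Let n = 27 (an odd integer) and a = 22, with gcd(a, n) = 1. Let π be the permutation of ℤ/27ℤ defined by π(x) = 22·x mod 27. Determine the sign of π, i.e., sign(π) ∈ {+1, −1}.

Trace 1: π^k(1) = [1, 22, 25, 10, 4, 7, 19] for k=0..6.
7 cycles of lengths [9, 9, 3, 3, 1, 1, 1].
Σ(ℓ_i−1) = 27−7 = 20; sign = (−1)^20 = +1.
Check: (22/27) = +1 by Zolotarev.

+1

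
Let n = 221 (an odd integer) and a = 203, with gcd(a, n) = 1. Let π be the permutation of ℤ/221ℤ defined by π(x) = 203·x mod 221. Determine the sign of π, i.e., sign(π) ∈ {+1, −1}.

Start at x=103: 103 → 135 → 1 → 203 → 103 (one orbit).
Cycle lengths of π_203 on ℤ/221ℤ: [4, 4, 4, 4, 4, 4, 4, 4, 4, 4, 4, 4, 4, 4, 4, 4, 4, 4, 4, 4, 4, 4, 4, 4, 4, 4, 4, 4, 4, 4, 4, 4, 4, 4, 4, 4, 4, 4, 4, 4, 4, 4, 4, 4, 4, 4, 4, 4, 4, 4, 4, 2, 2, 2, 2, 2, 2, 2, 2, 1]; 60 cycles in total.
sign(π) = (−1)^{n − #cycles} = (−1)^{221−60} = (−1)^161 = -1.

-1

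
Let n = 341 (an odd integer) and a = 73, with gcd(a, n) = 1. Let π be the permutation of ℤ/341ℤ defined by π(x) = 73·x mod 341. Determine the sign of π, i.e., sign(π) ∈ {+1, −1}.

Orbit of 49 under x↦73x: [49, 167, 256, 274, 224, 325, 196]… (length divides ord_341(73)).
The orbit structure of x ↦ 73x mod 341: 13 orbits of sizes [30, 30, 30, 30, 30, 30, 30, 30, 30, 30, 30, 10, 1].
With 13 cycles on 341 points, sign = (−1)^{341−13} = +1.
Via Zolotarev, sign(π_{73}) = (73|341) = +1.

+1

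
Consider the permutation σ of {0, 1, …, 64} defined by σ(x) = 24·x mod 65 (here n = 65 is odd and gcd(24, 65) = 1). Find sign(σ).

-1

Orbit of 19 under x↦24x: [19, 1, 24, 56, 44, 16, 59]… (length divides ord_65(24)).
8 cycles of lengths [12, 12, 12, 12, 12, 2, 2, 1].
sign(π) = (−1)^{n − #cycles} = (−1)^{65−8} = (−1)^57 = -1.
The Jacobi symbol (24|65) = -1 (Zolotarev) agrees.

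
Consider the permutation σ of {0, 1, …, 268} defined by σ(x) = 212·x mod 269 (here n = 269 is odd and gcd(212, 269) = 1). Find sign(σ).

+1

Start at x=177: 177 → 133 → 220 → 103 → 47 → 11 → 180 → … (one orbit).
Cycle type of π: 134×2 + 1; total 3 cycles.
With 3 cycles on 269 points, sign = (−1)^{269−3} = +1.
Check: (212/269) = +1 by Zolotarev.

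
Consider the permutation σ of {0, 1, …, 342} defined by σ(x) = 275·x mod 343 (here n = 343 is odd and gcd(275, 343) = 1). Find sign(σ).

+1

Trace 197: π^k(197) = [197, 324, 263, 295, 177, 312, 50] for k=0..6.
Cycle type of π: 21×14 + 3×16 + 1; total 31 cycles.
n − c = 343 − 31 = 312; sign = (−1)^312 = +1.
Zolotarev: (275|343) = +1, matching the cycle-count sign.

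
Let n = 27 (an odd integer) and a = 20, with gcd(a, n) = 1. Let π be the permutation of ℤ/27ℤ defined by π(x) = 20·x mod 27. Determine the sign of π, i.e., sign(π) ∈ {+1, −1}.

Trace 10: π^k(10) = [10, 11, 4, 26, 7, 5, 19] for k=0..6.
Cycle type of π: 18 + 6 + 2 + 1; total 4 cycles.
Σ(ℓ_i−1) = 27−4 = 23; sign = (−1)^23 = -1.

-1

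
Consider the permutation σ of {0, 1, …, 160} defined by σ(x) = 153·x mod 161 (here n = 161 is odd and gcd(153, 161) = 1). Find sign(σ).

Trace 64: π^k(64) = [64, 132, 71, 76, 36, 34, 50] for k=0..6.
Cycle lengths of π_153 on ℤ/161ℤ: [22, 22, 22, 22, 22, 22, 22, 2, 2, 2, 1]; 11 cycles in total.
11 cycles on 161: each ℓ→(−1)^(ℓ−1), product (−1)^150 = +1.
Check: (153/161) = +1 by Zolotarev.

+1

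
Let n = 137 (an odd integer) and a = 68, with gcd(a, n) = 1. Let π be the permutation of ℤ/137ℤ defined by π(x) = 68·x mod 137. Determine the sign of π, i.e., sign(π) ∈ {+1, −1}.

Start at x=49: 49 → 44 → 115 → 11 → 63 → 37 → 50 → … (one orbit).
Cycle type of π: 68×2 + 1; total 3 cycles.
sign(π) = (−1)^{n − #cycles} = (−1)^{137−3} = (−1)^134 = +1.

+1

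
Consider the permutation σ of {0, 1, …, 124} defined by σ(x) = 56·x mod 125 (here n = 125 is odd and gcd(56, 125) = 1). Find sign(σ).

Start at x=121: 121 → 26 → 81 → 36 → 16 → 21 → 51 → … (one orbit).
π_56 has 13 disjoint cycles with lengths [25, 25, 25, 25, 5, 5, 5, 5, 1, 1, 1, 1, 1] on {0,…,124}.
Σ(ℓ_i−1) = 125−13 = 112; sign = (−1)^112 = +1.
Zolotarev: (56|125) = +1, matching the cycle-count sign.

+1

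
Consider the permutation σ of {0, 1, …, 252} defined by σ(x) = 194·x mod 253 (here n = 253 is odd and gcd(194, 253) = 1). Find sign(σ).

+1

Trace 196: π^k(196) = [196, 74, 188, 40, 170, 90, 3] for k=0..6.
5 cycles of lengths [110, 110, 22, 10, 1].
n − c = 253 − 5 = 248; sign = (−1)^248 = +1.
Zolotarev: (194|253) = +1, matching the cycle-count sign.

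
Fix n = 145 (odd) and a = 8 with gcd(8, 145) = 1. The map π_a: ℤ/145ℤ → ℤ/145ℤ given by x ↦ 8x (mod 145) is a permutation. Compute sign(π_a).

+1

Start at x=81: 81 → 68 → 109 → 2 → 16 → 128 → 9 → … (one orbit).
Decompose π into cycles: lengths [28, 28, 28, 28, 28, 4, 1] (7 cycles, including the fixed point 0).
7 cycles on 145: each ℓ→(−1)^(ℓ−1), product (−1)^138 = +1.
Zolotarev: (8|145) = +1, matching the cycle-count sign.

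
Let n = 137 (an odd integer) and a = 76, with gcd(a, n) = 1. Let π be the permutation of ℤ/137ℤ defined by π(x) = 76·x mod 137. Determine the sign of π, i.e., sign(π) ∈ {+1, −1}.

+1

Orbit of 68 under x↦76x: [68, 99, 126, 123, 32, 103, 19]… (length divides ord_137(76)).
Decompose π into cycles: lengths [68, 68, 1] (3 cycles, including the fixed point 0).
Σ(ℓ_i−1) = 137−3 = 134; sign = (−1)^134 = +1.
Check: (76/137) = +1 by Zolotarev.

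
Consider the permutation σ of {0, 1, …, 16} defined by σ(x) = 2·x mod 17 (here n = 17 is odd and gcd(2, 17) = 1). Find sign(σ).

+1

Orbit of 2 under x↦2x: [2, 4, 8, 16, 15, 13, 9]… (length divides ord_17(2)).
3 cycles of lengths [8, 8, 1].
With 3 cycles on 17 points, sign = (−1)^{17−3} = +1.
(2|17)_J = +1 (Zolotarev's lemma cross-check).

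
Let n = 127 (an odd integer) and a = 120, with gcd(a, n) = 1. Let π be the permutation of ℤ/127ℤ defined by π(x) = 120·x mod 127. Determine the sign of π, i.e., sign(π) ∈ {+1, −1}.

+1

Trace 32: π^k(32) = [32, 30, 44, 73, 124, 21, 107] for k=0..6.
The orbit structure of x ↦ 120x mod 127: 3 orbits of sizes [63, 63, 1].
n − c = 127 − 3 = 124; sign = (−1)^124 = +1.
Zolotarev: (120|127) = +1, matching the cycle-count sign.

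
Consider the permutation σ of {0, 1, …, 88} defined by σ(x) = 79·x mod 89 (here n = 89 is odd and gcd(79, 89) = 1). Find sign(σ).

Orbit of 22 under x↦79x: [22, 47, 64, 72, 81, 80, 1]… (length divides ord_89(79)).
3 cycles of lengths [44, 44, 1].
Σ(ℓ_i−1) = 89−3 = 86; sign = (−1)^86 = +1.

+1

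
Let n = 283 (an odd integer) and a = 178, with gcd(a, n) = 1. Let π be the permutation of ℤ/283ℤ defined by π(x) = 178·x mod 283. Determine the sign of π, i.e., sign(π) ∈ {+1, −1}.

Start at x=193: 193 → 111 → 231 → 83 → 58 → 136 → 153 → … (one orbit).
π_178 has 2 disjoint cycles with lengths [282, 1] on {0,…,282}.
With 2 cycles on 283 points, sign = (−1)^{283−2} = -1.

-1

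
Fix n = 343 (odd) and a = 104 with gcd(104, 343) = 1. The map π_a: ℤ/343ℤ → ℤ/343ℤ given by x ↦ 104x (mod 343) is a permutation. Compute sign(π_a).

Orbit of 309 under x↦104x: [309, 237, 295, 153, 134, 216, 169]… (length divides ord_343(104)).
The orbit structure of x ↦ 104x mod 343: 10 orbits of sizes [98, 98, 98, 14, 14, 14, 2, 2, 2, 1].
With 10 cycles on 343 points, sign = (−1)^{343−10} = -1.
(104|343)_J = -1 (Zolotarev's lemma cross-check).

-1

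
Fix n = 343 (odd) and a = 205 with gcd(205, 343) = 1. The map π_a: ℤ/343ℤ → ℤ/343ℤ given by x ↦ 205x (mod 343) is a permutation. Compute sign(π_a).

+1

Orbit of 43 under x↦205x: [43, 240, 151, 85, 275, 123, 176]… (length divides ord_343(205)).
Cycle lengths of π_205 on ℤ/343ℤ: [147, 147, 21, 21, 3, 3, 1]; 7 cycles in total.
sign(π) = (−1)^{n − #cycles} = (−1)^{343−7} = (−1)^336 = +1.
Via Zolotarev, sign(π_{205}) = (205|343) = +1.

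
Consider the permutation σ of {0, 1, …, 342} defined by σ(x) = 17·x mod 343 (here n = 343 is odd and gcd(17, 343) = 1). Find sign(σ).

-1

Start at x=198: 198 → 279 → 284 → 26 → 99 → 311 → 142 → … (one orbit).
Decompose π into cycles: lengths [294, 42, 6, 1] (4 cycles, including the fixed point 0).
4 cycles on 343: each ℓ→(−1)^(ℓ−1), product (−1)^339 = -1.
The Jacobi symbol (17|343) = -1 (Zolotarev) agrees.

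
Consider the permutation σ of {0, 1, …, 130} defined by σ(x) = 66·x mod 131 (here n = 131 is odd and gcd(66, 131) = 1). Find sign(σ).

Start at x=115: 115 → 123 → 127 → 129 → 130 → 65 → 98 → … (one orbit).
Cycle lengths of π_66 on ℤ/131ℤ: [130, 1]; 2 cycles in total.
sign(π) = (−1)^{n − #cycles} = (−1)^{131−2} = (−1)^129 = -1.

-1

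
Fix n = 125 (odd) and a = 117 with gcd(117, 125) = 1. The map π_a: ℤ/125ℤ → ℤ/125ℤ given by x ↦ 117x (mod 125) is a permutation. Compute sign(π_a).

-1

Orbit of 63 under x↦117x: [63, 121, 32, 119, 48, 116, 72]… (length divides ord_125(117)).
The orbit structure of x ↦ 117x mod 125: 4 orbits of sizes [100, 20, 4, 1].
With 4 cycles on 125 points, sign = (−1)^{125−4} = -1.
(117|125)_J = -1 (Zolotarev's lemma cross-check).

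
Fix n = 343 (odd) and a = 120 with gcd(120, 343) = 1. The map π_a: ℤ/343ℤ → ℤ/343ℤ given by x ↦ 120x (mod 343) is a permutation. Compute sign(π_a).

Trace 120: π^k(120) = [120, 337, 309, 36, 204, 127, 148] for k=0..6.
Cycle lengths of π_120 on ℤ/343ℤ: [49, 49, 49, 49, 49, 49, 7, 7, 7, 7, 7, 7, 1, 1, 1, 1, 1, 1, 1]; 19 cycles in total.
n − c = 343 − 19 = 324; sign = (−1)^324 = +1.
The Jacobi symbol (120|343) = +1 (Zolotarev) agrees.

+1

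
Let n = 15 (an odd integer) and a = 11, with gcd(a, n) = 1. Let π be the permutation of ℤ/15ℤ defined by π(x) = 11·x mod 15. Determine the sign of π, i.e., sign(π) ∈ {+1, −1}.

-1

Start at x=11: 11 → 1 → 11 (one orbit).
Decompose π into cycles: lengths [2, 2, 2, 2, 2, 1, 1, 1, 1, 1] (10 cycles, including the fixed point 0).
15 − 10 = 5 transpositions; sign(π) = (−1)^5 = -1.
The Jacobi symbol (11|15) = -1 (Zolotarev) agrees.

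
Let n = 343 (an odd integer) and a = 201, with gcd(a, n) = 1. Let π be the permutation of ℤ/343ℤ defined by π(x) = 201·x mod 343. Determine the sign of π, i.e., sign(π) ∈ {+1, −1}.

Orbit of 17 under x↦201x: [17, 330, 131, 263, 41, 9, 94]… (length divides ord_343(201)).
Decompose π into cycles: lengths [294, 42, 6, 1] (4 cycles, including the fixed point 0).
With 4 cycles on 343 points, sign = (−1)^{343−4} = -1.
(201|343)_J = -1 (Zolotarev's lemma cross-check).

-1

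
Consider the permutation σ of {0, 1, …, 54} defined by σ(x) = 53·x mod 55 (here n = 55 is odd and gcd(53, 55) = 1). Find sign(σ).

Start at x=36: 36 → 38 → 34 → 42 → 26 → 3 → 49 → … (one orbit).
Decompose π into cycles: lengths [20, 20, 5, 5, 4, 1] (6 cycles, including the fixed point 0).
With 6 cycles on 55 points, sign = (−1)^{55−6} = -1.

-1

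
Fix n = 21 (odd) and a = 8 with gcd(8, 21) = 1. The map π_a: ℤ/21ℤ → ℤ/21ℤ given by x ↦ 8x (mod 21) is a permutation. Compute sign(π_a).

-1

Trace 8: π^k(8) = [8, 1] for k=0..1.
Cycle type of π: 2×7 + 1×7; total 14 cycles.
sign(π) = (−1)^{n − #cycles} = (−1)^{21−14} = (−1)^7 = -1.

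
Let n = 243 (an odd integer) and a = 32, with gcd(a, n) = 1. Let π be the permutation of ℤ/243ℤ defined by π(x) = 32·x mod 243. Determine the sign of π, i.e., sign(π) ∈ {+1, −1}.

Trace 226: π^k(226) = [226, 185, 88, 143, 202, 146, 55] for k=0..6.
The orbit structure of x ↦ 32x mod 243: 6 orbits of sizes [162, 54, 18, 6, 2, 1].
sign(π) = (−1)^{n − #cycles} = (−1)^{243−6} = (−1)^237 = -1.
(32|243)_J = -1 (Zolotarev's lemma cross-check).

-1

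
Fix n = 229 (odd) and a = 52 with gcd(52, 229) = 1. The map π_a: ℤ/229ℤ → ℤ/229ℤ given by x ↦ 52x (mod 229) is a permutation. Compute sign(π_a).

-1

Orbit of 26 under x↦52x: [26, 207, 1, 52, 185, 2, 104]… (length divides ord_229(52)).
Decompose π into cycles: lengths [76, 76, 76, 1] (4 cycles, including the fixed point 0).
4 cycles on 229: each ℓ→(−1)^(ℓ−1), product (−1)^225 = -1.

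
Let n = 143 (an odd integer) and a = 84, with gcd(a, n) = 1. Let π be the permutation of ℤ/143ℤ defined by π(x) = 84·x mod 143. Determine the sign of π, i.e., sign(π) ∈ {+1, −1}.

Trace 3: π^k(3) = [3, 109, 4, 50, 53, 19, 23] for k=0..6.
Decompose π into cycles: lengths [60, 60, 12, 10, 1] (5 cycles, including the fixed point 0).
Σ(ℓ_i−1) = 143−5 = 138; sign = (−1)^138 = +1.

+1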